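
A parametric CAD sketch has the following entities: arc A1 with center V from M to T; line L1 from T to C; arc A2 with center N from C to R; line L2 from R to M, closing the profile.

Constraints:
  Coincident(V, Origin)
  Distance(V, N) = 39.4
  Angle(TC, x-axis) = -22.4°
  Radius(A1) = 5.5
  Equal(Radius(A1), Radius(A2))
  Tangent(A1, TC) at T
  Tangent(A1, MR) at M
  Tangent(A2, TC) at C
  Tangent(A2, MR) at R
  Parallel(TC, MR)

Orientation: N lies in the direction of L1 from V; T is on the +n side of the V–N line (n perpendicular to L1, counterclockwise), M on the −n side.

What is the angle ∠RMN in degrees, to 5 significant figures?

7.9468°

The slot axis is L1's direction at -22.4°, so u = (cos -22.4°, sin -22.4°) = (0.92455, -0.38107) and n = (−sin -22.4°, cos -22.4°) = (0.38107, 0.92455). V is at the origin and N lies 39.4 along u from V, so N = 39.4·u = (36.427, -15.014). Tangency of A1 to both parallel lines with radius 5.5 puts T and M at V ± 5.5·n: T = (2.0959, 5.0850), M = (-2.0959, -5.0850). Equal radii place C and R the same way about N: C = N + 5.5·n = (38.523, -9.9292), R = N − 5.5·n = (34.331, -20.099). Then cos ∠RMN = MR·MN / (|MR||MN|), giving 7.9468°.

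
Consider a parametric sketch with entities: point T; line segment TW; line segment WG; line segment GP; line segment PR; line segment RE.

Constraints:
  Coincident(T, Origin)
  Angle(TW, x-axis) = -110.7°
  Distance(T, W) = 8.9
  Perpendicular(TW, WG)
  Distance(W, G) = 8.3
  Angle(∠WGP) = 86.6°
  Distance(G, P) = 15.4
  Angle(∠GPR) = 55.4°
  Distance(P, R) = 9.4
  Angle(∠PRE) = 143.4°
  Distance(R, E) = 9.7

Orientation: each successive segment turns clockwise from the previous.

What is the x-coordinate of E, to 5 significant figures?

-0.63434

T is at the origin; TW runs at -110.7° with length 8.9, so W = (-3.1459, -8.3255). The perpendicularity gives WG at right angles to TW, so WG runs at 159.30°; with |WG| = 8.3, G = (-10.910, -5.3916). ∠WGP = 86.6° gives GP at 65.900° from the x-axis; with |GP| = 15.4, P = (-4.6218, 8.6660). ∠GPR = 55.4° gives PR at -58.700° from the x-axis; with |PR| = 9.4, R = (0.26166, 0.63412). ∠PRE = 143.4° gives RE at -95.300° from the x-axis; with |RE| = 9.7, E = (-0.63434, -9.0244). So E.x = -0.63434.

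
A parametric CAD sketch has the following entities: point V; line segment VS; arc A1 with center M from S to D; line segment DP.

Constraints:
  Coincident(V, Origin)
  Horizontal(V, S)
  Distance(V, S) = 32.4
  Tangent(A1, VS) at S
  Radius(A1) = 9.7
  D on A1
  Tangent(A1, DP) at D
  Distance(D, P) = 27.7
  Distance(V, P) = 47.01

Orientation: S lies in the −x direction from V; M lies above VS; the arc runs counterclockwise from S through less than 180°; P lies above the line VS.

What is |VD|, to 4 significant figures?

25.38

V is at the origin; VS is horizontal with |VS| = 32.4 and S on the −x side, so S = (-32.40, 0.000). The tangent condition forces MS to be normal to VS, so M = S + (0, 9.7) = (-32.40, 9.700). Since MD ⟂ DP (tangency), |MP| = √(9.7² + 27.7²) = 29.35 regardless of where D sits on A1. So P lies on both circle(V, 47.01) and circle(M, 29.35); the above-VS intersection is P = (-26.93, 38.53). D is the foot of the tangent from P: D = (-22.81, 11.14).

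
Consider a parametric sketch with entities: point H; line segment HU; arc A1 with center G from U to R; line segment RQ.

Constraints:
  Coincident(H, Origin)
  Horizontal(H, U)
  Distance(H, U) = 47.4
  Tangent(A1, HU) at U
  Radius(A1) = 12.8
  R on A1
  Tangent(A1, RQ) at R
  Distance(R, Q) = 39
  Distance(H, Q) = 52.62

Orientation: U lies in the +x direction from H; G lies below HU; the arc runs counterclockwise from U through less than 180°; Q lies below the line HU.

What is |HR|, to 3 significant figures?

36.3

H is at the origin; H and U share the same y with |HU| = 47.4 and U on the +x side, so U = (47.4, 0.00). Tangency of A1 to HU means the radius GU is perpendicular to HU, so G = U + (0, -12.8) = (47.4, -12.8). Since GR ⟂ RQ (tangency), |GQ| = √(12.8² + 39.0²) = 41.0 regardless of where R sits on A1. So Q lies on both circle(H, 52.62) and circle(G, 41.0); the below-HU intersection is Q = (24.3, -46.7). R is the foot of the tangent from Q: R = (35.1, -9.24).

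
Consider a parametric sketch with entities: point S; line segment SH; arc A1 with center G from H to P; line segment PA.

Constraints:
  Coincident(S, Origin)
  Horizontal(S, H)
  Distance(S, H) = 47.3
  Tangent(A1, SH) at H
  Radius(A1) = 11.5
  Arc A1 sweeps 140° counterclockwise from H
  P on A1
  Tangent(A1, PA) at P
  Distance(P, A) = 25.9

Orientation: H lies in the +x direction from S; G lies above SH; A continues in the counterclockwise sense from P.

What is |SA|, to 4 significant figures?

50.80

On A1, H sits at bearing -90° from G; a 140° counterclockwise sweep puts P at bearing 50°, so P = G + 11.5·(cos 50°, sin 50°) = (54.69, 20.31). Since A1 is tangent to PA there, GP ⟂ PA, so PA runs along (−sin 50°, cos 50°); with |PA| = 25.9, A = (34.85, 36.96). Then |SA| = |A − S| = 50.80.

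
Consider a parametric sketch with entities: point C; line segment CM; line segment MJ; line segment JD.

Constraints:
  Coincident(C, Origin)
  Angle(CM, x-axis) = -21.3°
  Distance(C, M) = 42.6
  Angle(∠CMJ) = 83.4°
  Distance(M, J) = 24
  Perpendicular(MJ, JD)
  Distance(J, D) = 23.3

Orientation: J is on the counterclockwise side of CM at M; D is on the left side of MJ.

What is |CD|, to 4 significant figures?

26.96

∠CMJ = 83.4°, so MJ runs at -21.3° + (180° − 83.4°) = 75.30° from the x-axis; with |MJ| = 24.0, J = M + 24.0·(cos 75.30°, sin 75.30°) = (45.78, 7.740). MJ is perpendicular to JD; with |JD| = 23.3 on the left of MJ, D = J + 23.3·(-0.9673, 0.2538) = (23.24, 13.65). Then |CD| = |D − C| = 26.96.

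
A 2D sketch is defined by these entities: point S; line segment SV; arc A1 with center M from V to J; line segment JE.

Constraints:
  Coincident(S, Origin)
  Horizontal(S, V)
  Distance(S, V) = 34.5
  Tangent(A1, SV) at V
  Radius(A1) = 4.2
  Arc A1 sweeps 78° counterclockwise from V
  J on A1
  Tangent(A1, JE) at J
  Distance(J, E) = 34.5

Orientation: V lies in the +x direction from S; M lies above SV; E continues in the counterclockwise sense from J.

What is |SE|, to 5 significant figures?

58.909

On A1, V sits at bearing -90° from M; a 78° counterclockwise sweep puts J at bearing -12°, so J = M + 4.2·(cos -12°, sin -12°) = (38.608, 3.3268). A1 meets JE tangentially, so MJ is at right angles to JE, so JE runs along (−sin -12°, cos -12°); with |JE| = 34.5, E = (45.781, 37.073). Then |SE| = |E − S| = 58.909.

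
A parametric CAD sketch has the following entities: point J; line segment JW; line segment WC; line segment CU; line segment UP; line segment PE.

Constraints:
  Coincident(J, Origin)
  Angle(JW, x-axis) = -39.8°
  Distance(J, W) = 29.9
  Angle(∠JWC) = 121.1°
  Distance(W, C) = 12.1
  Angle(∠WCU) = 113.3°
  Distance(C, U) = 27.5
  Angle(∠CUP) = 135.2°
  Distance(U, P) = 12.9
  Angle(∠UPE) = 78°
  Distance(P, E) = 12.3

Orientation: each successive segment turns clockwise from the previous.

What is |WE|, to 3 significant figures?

31.5

J is at the origin; JW runs at -39.8° with length 29.9, so W = (23.0, -19.1). ∠JWC = 121.1° gives WC at -98.7° from the x-axis; with |WC| = 12.1, C = (21.1, -31.1). ∠WCU = 113.3° gives CU at -165° from the x-axis; with |CU| = 27.5, U = (-5.47, -38.0). ∠CUP = 135.2° gives UP at 150° from the x-axis; with |UP| = 12.9, P = (-16.6, -31.5). ∠UPE = 78.0° gives PE at 47.8° from the x-axis; with |PE| = 12.3, E = (-8.36, -22.4). Then |WE| = |E − W| = 31.5.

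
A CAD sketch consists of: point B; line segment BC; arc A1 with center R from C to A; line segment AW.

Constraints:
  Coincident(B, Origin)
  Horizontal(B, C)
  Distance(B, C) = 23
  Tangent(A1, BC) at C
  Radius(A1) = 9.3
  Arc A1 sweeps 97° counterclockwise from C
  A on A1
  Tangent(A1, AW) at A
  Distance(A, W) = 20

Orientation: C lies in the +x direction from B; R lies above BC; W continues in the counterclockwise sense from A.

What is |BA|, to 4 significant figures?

33.88

B is at the origin; B and C share the same y with |BC| = 23.0 and C on the +x side, so C = (23.00, 0.000). A1 meets BC tangentially, so RC is at right angles to BC, so R = C + (0, 9.3) = (23.00, 9.300). On A1, C sits at bearing -90° from R; a 97° counterclockwise sweep puts A at bearing 7°, so A = R + 9.3·(cos 7°, sin 7°) = (32.23, 10.43). Then |BA| = |A − B| = 33.88.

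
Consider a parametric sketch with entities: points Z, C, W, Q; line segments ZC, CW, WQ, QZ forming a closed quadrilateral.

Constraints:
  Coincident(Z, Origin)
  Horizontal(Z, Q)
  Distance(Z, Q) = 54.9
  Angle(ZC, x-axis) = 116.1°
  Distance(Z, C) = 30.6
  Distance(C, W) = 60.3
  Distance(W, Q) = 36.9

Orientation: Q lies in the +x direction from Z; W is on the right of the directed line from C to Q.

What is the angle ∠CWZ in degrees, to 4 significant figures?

11.92°

Z is at the origin; Z and Q share the same y with |ZQ| = 54.9 and Q in +x, so Q = (54.9, 0). ZC runs at 116.1° with |ZC| = 30.6, so C = (-13.46, 27.48). W is determined by |CW| = 60.3 and |WQ| = 36.9 together: it lies at the intersection of circle(C, 60.3) and circle(Q, 36.9). With |CQ| = 73.68, the foot of the radical line on CQ is 52.27 from C and the perpendicular offset is √(60.3² − 52.27²) = 30.06. Taking the right-of-CQ solution: W = (23.83, -19.91).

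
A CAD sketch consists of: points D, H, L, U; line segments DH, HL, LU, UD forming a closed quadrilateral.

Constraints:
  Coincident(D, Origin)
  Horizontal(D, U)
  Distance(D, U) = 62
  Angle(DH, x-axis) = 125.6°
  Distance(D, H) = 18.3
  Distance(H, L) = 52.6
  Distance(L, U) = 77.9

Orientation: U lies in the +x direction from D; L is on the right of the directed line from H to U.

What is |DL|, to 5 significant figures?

38.055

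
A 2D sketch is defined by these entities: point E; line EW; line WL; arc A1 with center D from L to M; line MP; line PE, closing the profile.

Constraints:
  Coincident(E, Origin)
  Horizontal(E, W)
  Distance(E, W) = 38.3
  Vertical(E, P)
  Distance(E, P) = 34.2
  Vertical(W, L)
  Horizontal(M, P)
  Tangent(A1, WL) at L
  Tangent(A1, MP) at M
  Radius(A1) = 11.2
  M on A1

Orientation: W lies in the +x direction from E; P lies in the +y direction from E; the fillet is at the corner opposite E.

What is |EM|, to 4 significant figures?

43.64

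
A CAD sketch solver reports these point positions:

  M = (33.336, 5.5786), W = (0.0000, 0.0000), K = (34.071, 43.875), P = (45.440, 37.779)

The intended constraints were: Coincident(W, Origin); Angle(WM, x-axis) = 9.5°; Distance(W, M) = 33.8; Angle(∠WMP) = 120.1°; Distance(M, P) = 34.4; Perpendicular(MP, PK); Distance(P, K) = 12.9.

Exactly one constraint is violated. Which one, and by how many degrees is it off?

Perpendicular(MP, PK) — off by 7.60°.

W = (0.00, 0.00) ✓; WM at 9.500° ✓; |WM| = 33.80 ✓; ∠WMP = 120.1° ✓; |MP| = 34.40 ✓; ∠(MP, PK) = 82.40° ✗; |PK| = 12.90 ✓.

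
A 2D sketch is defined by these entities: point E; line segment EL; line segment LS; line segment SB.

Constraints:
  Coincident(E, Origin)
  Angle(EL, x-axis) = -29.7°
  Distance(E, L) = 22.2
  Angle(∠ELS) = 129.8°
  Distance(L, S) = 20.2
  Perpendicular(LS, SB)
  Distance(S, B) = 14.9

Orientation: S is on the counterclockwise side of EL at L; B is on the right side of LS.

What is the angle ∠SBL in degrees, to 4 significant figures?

53.59°

E is at the origin; EL runs at -29.7° with length 22.2, so L = 22.2·(cos -29.7°, sin -29.7°) = (19.28, -11.00). ∠ELS = 129.8°, so LS runs at -29.7° + (180° − 129.8°) = 20.50° from the x-axis; with |LS| = 20.2, S = L + 20.2·(cos 20.50°, sin 20.50°) = (38.20, -3.925). LS is perpendicular to SB; with |SB| = 14.9 on the right of LS, B = S + 14.9·(0.3502, -0.9367) = (43.42, -17.88). Then cos ∠SBL = BS·BL / (|BS||BL|), giving 53.59°.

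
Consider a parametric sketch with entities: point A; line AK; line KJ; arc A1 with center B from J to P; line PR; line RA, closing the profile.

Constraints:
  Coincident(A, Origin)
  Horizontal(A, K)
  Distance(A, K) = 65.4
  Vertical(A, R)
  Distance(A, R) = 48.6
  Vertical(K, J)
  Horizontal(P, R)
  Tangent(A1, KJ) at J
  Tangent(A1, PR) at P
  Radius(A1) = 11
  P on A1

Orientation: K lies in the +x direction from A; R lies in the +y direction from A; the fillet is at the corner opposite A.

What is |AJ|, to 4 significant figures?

75.44

A is at the origin; AK is horizontal with |AK| = 65.4 and K on the +x side, so K = (65.40, 0.000). A and R share the same x with |AR| = 48.6 and R on the +y side, so R = (0.000, 48.60). The virtual corner opposite A is at (65.40, 48.60). A1 meets KJ tangentially, so BJ is at right angles to KJ and since A1 is tangent to PR there, BP ⟂ PR, with radius 11.0, so the center B sits 11.0 in from both sides at B = (54.40, 37.60). That places the tangent points at J = (65.40, 37.60) on KJ and P = (54.40, 48.60) on PR. Then |AJ| = |J − A| = 75.44.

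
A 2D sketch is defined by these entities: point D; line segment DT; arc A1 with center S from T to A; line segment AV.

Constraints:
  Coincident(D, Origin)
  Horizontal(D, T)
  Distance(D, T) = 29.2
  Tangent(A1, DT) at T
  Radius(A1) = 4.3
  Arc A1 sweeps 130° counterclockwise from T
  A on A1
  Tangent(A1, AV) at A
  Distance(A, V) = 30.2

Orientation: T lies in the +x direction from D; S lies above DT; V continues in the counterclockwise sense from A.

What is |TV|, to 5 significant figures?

34.231

D is at the origin; DT is horizontal with |DT| = 29.2 and T on the +x side, so T = (29.200, 0.0000). The tangent condition forces ST to be normal to DT, so S = T + (0, 4.3) = (29.200, 4.3000). On A1, T sits at bearing -90° from S; a 130° counterclockwise sweep puts A at bearing 40°, so A = S + 4.3·(cos 40°, sin 40°) = (32.494, 7.0640). The tangent condition forces SA to be normal to AV, so AV runs along (−sin 40°, cos 40°); with |AV| = 30.2, V = (13.082, 30.199). Then |TV| = |V − T| = 34.231.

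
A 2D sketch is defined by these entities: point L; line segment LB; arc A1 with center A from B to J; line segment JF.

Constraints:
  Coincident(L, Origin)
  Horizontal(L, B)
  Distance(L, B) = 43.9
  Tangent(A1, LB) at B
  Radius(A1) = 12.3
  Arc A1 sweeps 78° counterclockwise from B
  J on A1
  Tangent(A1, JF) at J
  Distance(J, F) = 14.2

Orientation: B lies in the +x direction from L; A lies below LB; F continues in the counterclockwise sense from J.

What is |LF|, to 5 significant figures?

37.345

L is at the origin; LB is horizontal with |LB| = 43.9 and B on the +x side, so B = (43.900, 0.0000). The tangent condition forces AB to be normal to LB, so A = B + (0, -12.3) = (43.900, -12.300). On A1, B sits at bearing 90° from A; a 78° counterclockwise sweep puts J at bearing 168°, so J = A + 12.3·(cos 168°, sin 168°) = (31.869, -9.7427). A1 meets JF tangentially, so AJ is at right angles to JF, so JF runs along (−sin 168°, cos 168°); with |JF| = 14.2, F = (28.916, -23.632). Then |LF| = |F − L| = 37.345.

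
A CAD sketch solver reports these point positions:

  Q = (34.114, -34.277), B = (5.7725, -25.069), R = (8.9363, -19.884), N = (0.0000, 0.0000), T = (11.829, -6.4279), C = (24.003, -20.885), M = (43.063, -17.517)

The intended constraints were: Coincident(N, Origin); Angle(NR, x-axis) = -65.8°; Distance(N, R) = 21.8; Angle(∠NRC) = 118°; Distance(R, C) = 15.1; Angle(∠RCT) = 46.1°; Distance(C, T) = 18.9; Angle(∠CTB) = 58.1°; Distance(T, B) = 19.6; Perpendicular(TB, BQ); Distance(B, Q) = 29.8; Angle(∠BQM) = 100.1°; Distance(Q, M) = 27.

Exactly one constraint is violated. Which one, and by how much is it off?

Distance(Q, M) = 27 — off by 8.00.

N = (0.00, 0.00) ✓; NR at -65.80° ✓; |NR| = 21.80 ✓; ∠NRC = 118.0° ✓; |RC| = 15.10 ✓; ∠RCT = 46.10° ✓; |CT| = 18.90 ✓; ∠CTB = 58.10° ✓; |TB| = 19.60 ✓; ∠(TB, BQ) = 90.00° ✓; |BQ| = 29.80 ✓; ∠BQM = 100.1° ✓; |QM| = 19.00 ✗.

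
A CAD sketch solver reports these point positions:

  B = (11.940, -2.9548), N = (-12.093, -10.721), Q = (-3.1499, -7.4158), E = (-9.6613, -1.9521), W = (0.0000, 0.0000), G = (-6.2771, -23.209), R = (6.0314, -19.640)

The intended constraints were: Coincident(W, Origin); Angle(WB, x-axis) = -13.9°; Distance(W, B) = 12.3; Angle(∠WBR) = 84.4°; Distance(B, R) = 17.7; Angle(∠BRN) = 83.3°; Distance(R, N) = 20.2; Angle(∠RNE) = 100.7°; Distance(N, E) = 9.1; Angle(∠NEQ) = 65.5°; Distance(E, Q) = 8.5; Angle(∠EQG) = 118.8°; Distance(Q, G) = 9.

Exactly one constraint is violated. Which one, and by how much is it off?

Distance(Q, G) = 9 — off by 7.10.

W = (0.00, 0.00) ✓; WB at -13.90° ✓; |WB| = 12.30 ✓; ∠WBR = 84.40° ✓; |BR| = 17.70 ✓; ∠BRN = 83.30° ✓; |RN| = 20.20 ✓; ∠RNE = 100.7° ✓; |NE| = 9.100 ✓; ∠NEQ = 65.50° ✓; |EQ| = 8.500 ✓; ∠EQG = 118.8° ✓; |QG| = 16.10 ✗.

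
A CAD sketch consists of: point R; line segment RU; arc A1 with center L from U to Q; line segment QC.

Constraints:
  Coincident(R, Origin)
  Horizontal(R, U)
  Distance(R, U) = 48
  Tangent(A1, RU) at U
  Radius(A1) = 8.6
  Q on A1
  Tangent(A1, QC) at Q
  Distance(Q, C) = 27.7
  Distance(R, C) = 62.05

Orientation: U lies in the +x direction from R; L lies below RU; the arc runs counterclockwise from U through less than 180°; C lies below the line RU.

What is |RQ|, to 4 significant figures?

41.55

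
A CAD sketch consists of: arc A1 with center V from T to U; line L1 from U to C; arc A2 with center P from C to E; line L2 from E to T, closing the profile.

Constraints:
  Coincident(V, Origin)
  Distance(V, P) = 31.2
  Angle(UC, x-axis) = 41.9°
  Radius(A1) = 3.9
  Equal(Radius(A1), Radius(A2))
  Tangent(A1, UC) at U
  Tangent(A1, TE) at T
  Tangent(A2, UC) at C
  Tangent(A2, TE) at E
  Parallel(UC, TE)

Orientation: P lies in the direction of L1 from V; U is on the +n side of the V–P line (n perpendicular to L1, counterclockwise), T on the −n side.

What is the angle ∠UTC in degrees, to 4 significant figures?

75.96°

Tangency of A1 to both parallel lines with radius 3.9 puts U and T at V ± 3.9·n: U = (-2.605, 2.903), T = (2.605, -2.903). Equal radii place C and E the same way about P: C = P + 3.9·n = (20.62, 23.74), E = P − 3.9·n = (25.83, 17.93). Then cos ∠UTC = TU·TC / (|TU||TC|), giving 75.96°.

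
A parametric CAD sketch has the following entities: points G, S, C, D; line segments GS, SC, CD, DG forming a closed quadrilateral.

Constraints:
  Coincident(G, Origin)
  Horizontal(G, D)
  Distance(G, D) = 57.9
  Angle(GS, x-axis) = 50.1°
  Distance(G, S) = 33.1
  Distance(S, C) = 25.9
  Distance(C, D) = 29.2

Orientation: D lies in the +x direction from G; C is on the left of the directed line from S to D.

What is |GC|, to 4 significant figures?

54.33

Checks: G = (0.00, 0.00) ✓; |SC| = 25.90 ✓; |CD| = 29.20 ✓.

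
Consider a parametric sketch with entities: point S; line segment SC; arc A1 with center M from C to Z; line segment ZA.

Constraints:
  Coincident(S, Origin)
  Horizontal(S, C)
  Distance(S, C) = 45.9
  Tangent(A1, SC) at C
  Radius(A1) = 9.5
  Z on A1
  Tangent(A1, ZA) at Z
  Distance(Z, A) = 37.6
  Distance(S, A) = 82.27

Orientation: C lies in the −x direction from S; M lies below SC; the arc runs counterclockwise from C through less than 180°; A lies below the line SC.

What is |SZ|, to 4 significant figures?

54.17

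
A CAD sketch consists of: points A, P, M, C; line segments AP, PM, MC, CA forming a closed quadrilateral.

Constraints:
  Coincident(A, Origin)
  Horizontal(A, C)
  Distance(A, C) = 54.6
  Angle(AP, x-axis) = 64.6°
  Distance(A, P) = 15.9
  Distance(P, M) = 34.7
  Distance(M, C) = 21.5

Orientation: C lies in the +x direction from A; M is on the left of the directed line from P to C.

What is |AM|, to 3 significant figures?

44.8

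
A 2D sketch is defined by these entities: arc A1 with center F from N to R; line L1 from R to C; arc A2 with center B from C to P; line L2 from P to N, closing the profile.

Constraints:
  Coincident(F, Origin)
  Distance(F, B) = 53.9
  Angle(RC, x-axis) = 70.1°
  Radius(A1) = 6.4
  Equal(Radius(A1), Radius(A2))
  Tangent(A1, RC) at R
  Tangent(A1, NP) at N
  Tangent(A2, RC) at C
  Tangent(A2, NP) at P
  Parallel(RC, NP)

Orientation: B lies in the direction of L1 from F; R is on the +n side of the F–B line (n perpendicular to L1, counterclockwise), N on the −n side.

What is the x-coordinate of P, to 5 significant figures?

24.364

The slot axis is L1's direction at 70.1°, so u = (cos 70.1°, sin 70.1°) = (0.34038, 0.94029) and n = (−sin 70.1°, cos 70.1°) = (-0.94029, 0.34038). F is at the origin and B lies 53.9 along u from F, so B = 53.9·u = (18.346, 50.682). Tangency of A1 to both parallel lines with radius 6.4 puts R and N at F ± 6.4·n: R = (-6.0178, 2.1784), N = (6.0178, -2.1784). Equal radii place C and P the same way about B: C = B + 6.4·n = (12.329, 52.860), P = B − 6.4·n = (24.364, 48.503). So P.x = 24.364.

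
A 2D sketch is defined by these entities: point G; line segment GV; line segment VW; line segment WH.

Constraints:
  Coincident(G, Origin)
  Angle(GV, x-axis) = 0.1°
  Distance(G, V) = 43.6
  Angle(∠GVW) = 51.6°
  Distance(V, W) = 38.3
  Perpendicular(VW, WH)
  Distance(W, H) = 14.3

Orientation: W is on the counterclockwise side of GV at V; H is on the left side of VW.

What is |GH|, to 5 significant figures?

22.817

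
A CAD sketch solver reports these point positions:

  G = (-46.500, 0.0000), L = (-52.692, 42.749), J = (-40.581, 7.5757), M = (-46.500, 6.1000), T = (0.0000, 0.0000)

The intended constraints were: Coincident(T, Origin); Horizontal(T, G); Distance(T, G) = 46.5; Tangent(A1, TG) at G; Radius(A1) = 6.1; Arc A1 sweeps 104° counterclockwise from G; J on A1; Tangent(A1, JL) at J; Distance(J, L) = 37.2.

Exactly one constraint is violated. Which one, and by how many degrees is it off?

Tangent(A1, JL) at J — off by 5.00°.

T = (0.00, 0.00) ✓; T.y = 0.00, G.y = 0.00 ✓; |TG| = 46.50 ✓; ∠(MG, GT) = 90.00° ✓; |MG| = 6.100 ✓; bearing(M→J) − bearing(M→G) = 104.0° ✓; |MJ| = 6.100 ✓; ∠(MJ, JL) = 85.00° ✗; |JL| = 37.20 ✓.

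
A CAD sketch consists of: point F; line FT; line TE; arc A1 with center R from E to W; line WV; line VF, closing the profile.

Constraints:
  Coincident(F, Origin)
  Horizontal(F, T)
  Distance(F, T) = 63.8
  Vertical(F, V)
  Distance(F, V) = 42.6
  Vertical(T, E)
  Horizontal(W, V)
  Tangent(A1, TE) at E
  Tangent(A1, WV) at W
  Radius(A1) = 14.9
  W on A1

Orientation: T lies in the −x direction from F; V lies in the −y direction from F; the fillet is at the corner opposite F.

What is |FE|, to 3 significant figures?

69.6

The virtual corner opposite F is at (-63.8, -42.6). Tangency of A1 to TE means the radius RE is perpendicular to TE and since A1 is tangent to WV there, RW ⟂ WV, with radius 14.9, so the center R sits 14.9 in from both sides at R = (-48.9, -27.7). That places the tangent points at E = (-63.8, -27.7) on TE and W = (-48.9, -42.6) on WV. Then |FE| = |E − F| = 69.6.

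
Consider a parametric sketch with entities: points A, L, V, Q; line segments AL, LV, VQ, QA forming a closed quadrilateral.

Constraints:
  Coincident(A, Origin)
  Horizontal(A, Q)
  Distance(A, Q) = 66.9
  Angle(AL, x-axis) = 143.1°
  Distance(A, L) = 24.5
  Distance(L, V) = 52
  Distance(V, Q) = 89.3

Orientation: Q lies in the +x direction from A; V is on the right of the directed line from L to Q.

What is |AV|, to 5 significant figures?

39.714

A is at the origin; AQ is horizontal with |AQ| = 66.9 and Q in +x, so Q = (66.9, 0). AL runs at 143.1° with |AL| = 24.5, so L = (-19.592, 14.710). V is determined by |LV| = 52.0 and |VQ| = 89.3 together: it lies at the intersection of circle(L, 52.0) and circle(Q, 89.3). With |LQ| = 87.734, the foot of the radical line on LQ is 13.830 from L and the perpendicular offset is √(52.0² − 13.830²) = 50.127. Taking the right-of-LQ solution: V = (-14.362, -37.026).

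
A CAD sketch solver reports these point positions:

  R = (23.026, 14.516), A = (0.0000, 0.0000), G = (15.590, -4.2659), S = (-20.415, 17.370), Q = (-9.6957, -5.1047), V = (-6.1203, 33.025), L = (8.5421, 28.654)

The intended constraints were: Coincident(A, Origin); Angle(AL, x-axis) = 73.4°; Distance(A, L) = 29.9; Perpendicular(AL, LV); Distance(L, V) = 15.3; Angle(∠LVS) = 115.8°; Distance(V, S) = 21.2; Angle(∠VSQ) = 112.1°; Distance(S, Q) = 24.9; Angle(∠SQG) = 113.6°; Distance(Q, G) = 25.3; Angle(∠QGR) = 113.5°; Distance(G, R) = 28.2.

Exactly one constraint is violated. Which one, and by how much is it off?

Distance(G, R) = 28.2 — off by 8.00.

A = (0.00, 0.00) ✓; AL at 73.40° ✓; |AL| = 29.90 ✓; ∠(AL, LV) = 90.00° ✓; |LV| = 15.30 ✓; ∠LVS = 115.8° ✓; |VS| = 21.20 ✓; ∠VSQ = 112.1° ✓; |SQ| = 24.90 ✓; ∠SQG = 113.6° ✓; |QG| = 25.30 ✓; ∠QGR = 113.5° ✓; |GR| = 20.20 ✗.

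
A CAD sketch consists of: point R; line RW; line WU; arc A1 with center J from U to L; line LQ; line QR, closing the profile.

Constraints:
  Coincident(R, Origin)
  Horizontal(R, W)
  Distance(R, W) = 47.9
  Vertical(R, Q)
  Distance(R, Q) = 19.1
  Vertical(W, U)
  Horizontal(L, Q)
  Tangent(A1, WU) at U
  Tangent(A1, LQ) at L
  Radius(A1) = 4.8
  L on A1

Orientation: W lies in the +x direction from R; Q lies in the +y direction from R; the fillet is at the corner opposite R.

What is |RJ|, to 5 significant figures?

45.410

RQ is vertical with |RQ| = 19.1 and Q on the +y side, so Q = (0.0000, 19.100). The virtual corner opposite R is at (47.900, 19.100). Since A1 is tangent to WU there, JU ⟂ WU and tangency of A1 to LQ means the radius JL is perpendicular to LQ, with radius 4.8, so the center J sits 4.8 in from both sides at J = (43.100, 14.300). Then |RJ| = |J − R| = 45.410.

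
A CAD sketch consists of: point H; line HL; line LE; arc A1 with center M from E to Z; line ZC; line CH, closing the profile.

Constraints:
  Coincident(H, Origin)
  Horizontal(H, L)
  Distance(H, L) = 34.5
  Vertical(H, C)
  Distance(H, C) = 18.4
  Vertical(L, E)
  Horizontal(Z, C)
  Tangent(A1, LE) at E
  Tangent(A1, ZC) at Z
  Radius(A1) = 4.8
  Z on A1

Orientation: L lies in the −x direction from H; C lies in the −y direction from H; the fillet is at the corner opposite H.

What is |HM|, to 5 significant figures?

32.666

H is at the origin; HL is horizontal with |HL| = 34.5 and L on the −x side, so L = (-34.500, 0.0000). HC is vertical with |HC| = 18.4 and C on the −y side, so C = (0.0000, -18.400). The virtual corner opposite H is at (-34.500, -18.400). The tangent condition forces ME to be normal to LE and A1 meets ZC tangentially, so MZ is at right angles to ZC, with radius 4.8, so the center M sits 4.8 in from both sides at M = (-29.700, -13.600). Then |HM| = |M − H| = 32.666.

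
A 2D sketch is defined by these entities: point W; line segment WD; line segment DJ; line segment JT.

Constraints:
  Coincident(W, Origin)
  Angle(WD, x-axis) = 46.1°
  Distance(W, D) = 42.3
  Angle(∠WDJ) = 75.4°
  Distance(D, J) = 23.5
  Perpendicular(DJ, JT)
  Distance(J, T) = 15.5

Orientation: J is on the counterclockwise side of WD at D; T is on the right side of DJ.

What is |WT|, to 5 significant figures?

57.876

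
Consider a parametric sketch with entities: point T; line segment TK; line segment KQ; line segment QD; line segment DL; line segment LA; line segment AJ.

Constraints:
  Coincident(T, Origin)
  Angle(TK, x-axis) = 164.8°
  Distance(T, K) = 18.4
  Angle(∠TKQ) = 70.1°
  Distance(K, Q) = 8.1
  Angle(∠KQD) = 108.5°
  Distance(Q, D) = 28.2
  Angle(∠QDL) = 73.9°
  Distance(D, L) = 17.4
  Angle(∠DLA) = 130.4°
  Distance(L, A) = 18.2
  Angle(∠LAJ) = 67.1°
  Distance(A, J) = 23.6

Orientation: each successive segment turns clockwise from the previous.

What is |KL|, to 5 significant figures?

27.473

T is at the origin; TK runs at 164.8° with length 18.4, so K = (-17.756, 4.8243). ∠TKQ = 70.1° gives KQ at 54.900° from the x-axis; with |KQ| = 8.1, Q = (-13.099, 11.451). ∠KQD = 108.5° gives QD at -16.600° from the x-axis; with |QD| = 28.2, D = (13.926, 3.3949). ∠QDL = 73.9° gives DL at -122.70° from the x-axis; with |DL| = 17.4, L = (4.5258, -11.247). Then |KL| = |L − K| = 27.473.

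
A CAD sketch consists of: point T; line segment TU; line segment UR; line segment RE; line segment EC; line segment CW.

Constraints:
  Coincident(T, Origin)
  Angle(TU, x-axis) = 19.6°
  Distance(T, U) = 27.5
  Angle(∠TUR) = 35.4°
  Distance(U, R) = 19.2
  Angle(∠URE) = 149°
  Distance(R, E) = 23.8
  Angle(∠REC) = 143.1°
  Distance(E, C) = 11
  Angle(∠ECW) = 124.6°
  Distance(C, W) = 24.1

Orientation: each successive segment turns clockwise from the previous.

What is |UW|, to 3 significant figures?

52.4

T is at the origin; TU runs at 19.6° with length 27.5, so U = (25.9, 9.22). ∠TUR = 35.4° gives UR at -125° from the x-axis; with |UR| = 19.2, R = (14.9, -6.50). ∠URE = 149.0° gives RE at -156° from the x-axis; with |RE| = 23.8, E = (-6.85, -16.2). ∠REC = 143.1° gives EC at 167° from the x-axis; with |EC| = 11.0, C = (-17.6, -13.7). ∠ECW = 124.6° gives CW at 112° from the x-axis; with |CW| = 24.1, W = (-26.5, 8.66). Then |UW| = |W − U| = 52.4.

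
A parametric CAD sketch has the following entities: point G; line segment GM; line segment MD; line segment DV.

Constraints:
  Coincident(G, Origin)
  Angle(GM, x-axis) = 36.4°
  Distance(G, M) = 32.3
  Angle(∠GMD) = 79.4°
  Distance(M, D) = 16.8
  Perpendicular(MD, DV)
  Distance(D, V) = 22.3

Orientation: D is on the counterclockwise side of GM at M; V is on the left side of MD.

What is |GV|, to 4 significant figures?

14.39

∠GMD = 79.4°, so MD runs at 36.4° + (180° − 79.4°) = 137.0° from the x-axis; with |MD| = 16.8, D = M + 16.8·(cos 137.0°, sin 137.0°) = (13.71, 30.63). MD ⟂ DV; with |DV| = 22.3 on the left of MD, V = D + 22.3·(-0.6820, -0.7314) = (-1.497, 14.32). Then |GV| = |V − G| = 14.39.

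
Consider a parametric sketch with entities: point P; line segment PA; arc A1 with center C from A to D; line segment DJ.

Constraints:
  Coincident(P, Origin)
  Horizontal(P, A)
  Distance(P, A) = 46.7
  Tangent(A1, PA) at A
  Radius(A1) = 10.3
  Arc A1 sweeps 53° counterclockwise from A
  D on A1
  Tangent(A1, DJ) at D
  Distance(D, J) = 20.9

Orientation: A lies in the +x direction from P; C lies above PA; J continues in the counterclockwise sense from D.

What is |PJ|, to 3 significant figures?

70.6

P is at the origin; P and A share the same y with |PA| = 46.7 and A on the +x side, so A = (46.7, 0.00). The tangent condition forces CA to be normal to PA, so C = A + (0, 10.3) = (46.7, 10.3). On A1, A sits at bearing -90° from C; a 53° counterclockwise sweep puts D at bearing -37°, so D = C + 10.3·(cos -37°, sin -37°) = (54.9, 4.10). Tangency of A1 to DJ means the radius CD is perpendicular to DJ, so DJ runs along (−sin -37°, cos -37°); with |DJ| = 20.9, J = (67.5, 20.8). Then |PJ| = |J − P| = 70.6.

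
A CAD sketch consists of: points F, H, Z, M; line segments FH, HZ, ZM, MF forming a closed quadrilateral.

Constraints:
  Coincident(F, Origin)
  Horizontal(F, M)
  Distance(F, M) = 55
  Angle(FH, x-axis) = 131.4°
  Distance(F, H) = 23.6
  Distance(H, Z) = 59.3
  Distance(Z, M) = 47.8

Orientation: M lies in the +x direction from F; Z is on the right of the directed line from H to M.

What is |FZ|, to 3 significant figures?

35.9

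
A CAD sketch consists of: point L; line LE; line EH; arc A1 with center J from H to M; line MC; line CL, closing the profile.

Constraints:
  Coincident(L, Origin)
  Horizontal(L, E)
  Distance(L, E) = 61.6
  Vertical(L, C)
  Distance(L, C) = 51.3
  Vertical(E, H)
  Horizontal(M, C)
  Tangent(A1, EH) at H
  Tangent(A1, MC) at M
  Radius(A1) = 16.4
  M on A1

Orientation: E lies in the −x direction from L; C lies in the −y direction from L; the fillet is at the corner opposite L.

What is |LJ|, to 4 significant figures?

57.11

L is at the origin; L and E share the same y with |LE| = 61.6 and E on the −x side, so E = (-61.60, 0.000). L and C share the same x with |LC| = 51.3 and C on the −y side, so C = (0.000, -51.30). The virtual corner opposite L is at (-61.60, -51.30). A1 meets EH tangentially, so JH is at right angles to EH and tangency of A1 to MC means the radius JM is perpendicular to MC, with radius 16.4, so the center J sits 16.4 in from both sides at J = (-45.20, -34.90). Then |LJ| = |J − L| = 57.11.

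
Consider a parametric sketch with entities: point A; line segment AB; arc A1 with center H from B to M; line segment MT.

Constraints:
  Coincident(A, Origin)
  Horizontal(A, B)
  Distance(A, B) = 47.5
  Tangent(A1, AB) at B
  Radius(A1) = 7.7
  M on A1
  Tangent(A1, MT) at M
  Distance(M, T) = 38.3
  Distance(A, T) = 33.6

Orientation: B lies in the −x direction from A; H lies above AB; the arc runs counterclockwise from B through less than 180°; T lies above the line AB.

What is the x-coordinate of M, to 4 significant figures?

-41.96

Checks: ∠(HB, BA) = 90.00° ✓; |HM| = 7.700 ✓; ∠(HM, MT) = 90.00° ✓; |MT| = 38.30 ✓; |AT| = 33.60 ✓.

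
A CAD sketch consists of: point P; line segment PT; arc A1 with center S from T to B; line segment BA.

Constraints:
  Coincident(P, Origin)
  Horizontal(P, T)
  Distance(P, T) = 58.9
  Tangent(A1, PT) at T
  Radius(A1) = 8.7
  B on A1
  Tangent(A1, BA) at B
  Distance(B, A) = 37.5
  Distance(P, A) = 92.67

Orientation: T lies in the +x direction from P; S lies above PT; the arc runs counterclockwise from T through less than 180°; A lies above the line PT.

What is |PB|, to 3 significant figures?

66.6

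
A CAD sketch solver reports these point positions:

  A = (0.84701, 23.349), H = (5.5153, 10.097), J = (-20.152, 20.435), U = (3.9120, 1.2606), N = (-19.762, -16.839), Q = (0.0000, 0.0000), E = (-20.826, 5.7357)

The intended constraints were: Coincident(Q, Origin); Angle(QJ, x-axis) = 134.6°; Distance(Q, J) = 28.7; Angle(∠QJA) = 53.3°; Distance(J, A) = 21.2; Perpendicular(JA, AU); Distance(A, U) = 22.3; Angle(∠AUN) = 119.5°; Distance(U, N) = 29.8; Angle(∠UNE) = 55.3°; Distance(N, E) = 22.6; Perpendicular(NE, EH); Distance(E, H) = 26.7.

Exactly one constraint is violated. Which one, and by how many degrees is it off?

Perpendicular(NE, EH) — off by 6.70°.

Q = (0.00, 0.00) ✓; QJ at 134.6° ✓; |QJ| = 28.70 ✓; ∠QJA = 53.30° ✓; |JA| = 21.20 ✓; ∠(JA, AU) = 90.00° ✓; |AU| = 22.30 ✓; ∠AUN = 119.5° ✓; |UN| = 29.80 ✓; ∠UNE = 55.30° ✓; |NE| = 22.60 ✓; ∠(NE, EH) = 83.30° ✗; |EH| = 26.70 ✓.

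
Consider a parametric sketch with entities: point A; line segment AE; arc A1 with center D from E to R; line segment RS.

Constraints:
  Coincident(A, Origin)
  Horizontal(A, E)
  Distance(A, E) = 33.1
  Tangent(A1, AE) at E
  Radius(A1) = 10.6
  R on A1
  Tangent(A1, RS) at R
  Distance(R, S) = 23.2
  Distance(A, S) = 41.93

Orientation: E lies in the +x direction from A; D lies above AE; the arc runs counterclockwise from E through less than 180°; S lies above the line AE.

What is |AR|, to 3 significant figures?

44.4

Checks: |DE| = 10.60 ✓; |DR| = 10.60 ✓; ∠(DR, RS) = 90.00° ✓; |RS| = 23.20 ✓; |AS| = 41.93 ✓.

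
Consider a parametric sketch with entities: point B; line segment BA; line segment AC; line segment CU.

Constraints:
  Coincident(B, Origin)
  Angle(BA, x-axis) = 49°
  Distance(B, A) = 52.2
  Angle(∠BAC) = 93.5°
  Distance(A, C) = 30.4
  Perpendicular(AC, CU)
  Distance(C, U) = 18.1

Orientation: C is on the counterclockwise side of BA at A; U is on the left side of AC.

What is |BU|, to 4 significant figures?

47.79

B is at the origin; BA runs at 49.0° with length 52.2, so A = 52.2·(cos 49.0°, sin 49.0°) = (34.25, 39.40). ∠BAC = 93.5°, so AC runs at 49.0° + (180° − 93.5°) = 135.5° from the x-axis; with |AC| = 30.4, C = A + 30.4·(cos 135.5°, sin 135.5°) = (12.56, 60.70). AC is perpendicular to CU; with |CU| = 18.1 on the left of AC, U = C + 18.1·(-0.7009, -0.7133) = (-0.1230, 47.79). Then |BU| = |U − B| = 47.79.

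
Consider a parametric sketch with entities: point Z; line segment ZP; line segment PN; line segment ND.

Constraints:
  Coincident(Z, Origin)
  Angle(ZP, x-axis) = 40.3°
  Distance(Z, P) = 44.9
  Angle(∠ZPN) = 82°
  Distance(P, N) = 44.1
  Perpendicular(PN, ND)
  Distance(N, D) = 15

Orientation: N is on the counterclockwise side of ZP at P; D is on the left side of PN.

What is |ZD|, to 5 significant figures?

47.966

Z is at the origin; ZP runs at 40.3° with length 44.9, so P = 44.9·(cos 40.3°, sin 40.3°) = (34.244, 29.041). ∠ZPN = 82.0°, so PN runs at 40.3° + (180° − 82.0°) = 138.30° from the x-axis; with |PN| = 44.1, N = P + 44.1·(cos 138.30°, sin 138.30°) = (1.3171, 58.378). PN ⟂ ND; with |ND| = 15.0 on the left of PN, D = N + 15.0·(-0.66523, -0.74664) = (-8.6614, 47.178). Then |ZD| = |D − Z| = 47.966.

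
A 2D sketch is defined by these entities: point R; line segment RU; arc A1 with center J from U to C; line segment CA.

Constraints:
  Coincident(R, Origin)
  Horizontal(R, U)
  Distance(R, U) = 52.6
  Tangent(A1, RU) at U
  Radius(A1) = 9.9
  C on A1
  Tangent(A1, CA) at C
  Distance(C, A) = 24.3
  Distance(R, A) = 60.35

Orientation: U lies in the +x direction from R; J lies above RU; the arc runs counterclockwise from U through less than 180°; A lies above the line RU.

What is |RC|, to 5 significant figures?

62.900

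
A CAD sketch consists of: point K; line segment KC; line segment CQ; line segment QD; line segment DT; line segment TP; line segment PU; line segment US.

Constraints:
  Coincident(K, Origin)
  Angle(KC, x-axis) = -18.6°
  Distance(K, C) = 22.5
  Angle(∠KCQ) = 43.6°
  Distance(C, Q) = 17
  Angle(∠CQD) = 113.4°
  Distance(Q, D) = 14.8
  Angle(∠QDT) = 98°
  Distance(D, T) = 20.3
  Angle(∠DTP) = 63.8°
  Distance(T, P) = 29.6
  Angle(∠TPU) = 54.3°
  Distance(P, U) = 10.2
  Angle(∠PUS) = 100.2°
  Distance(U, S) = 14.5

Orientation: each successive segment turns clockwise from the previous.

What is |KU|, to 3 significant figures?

16.3

∠DTP = 63.8° gives TP at -59.8° from the x-axis; with |TP| = 29.6, P = (21.0, -13.2). ∠TPU = 54.3° gives PU at 174° from the x-axis; with |PU| = 10.2, U = (10.8, -12.2). Then |KU| = |U − K| = 16.3.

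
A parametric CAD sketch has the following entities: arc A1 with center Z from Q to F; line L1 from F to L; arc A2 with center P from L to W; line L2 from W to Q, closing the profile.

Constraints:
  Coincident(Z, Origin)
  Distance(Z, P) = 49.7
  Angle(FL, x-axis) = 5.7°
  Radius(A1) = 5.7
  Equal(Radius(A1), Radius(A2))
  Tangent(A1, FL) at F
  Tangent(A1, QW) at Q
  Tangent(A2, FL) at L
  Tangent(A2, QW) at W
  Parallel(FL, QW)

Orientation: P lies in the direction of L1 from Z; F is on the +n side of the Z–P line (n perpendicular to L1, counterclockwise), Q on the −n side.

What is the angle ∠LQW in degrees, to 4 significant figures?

12.92°

The slot axis is L1's direction at 5.7°, so u = (cos 5.7°, sin 5.7°) = (0.9951, 0.09932) and n = (−sin 5.7°, cos 5.7°) = (-0.09932, 0.9951). Z is at the origin and P lies 49.7 along u from Z, so P = 49.7·u = (49.45, 4.936). Tangency of A1 to both parallel lines with radius 5.7 puts F and Q at Z ± 5.7·n: F = (-0.5661, 5.672), Q = (0.5661, -5.672). Equal radii place L and W the same way about P: L = P + 5.7·n = (48.89, 10.61), W = P − 5.7·n = (50.02, -0.7356). Then cos ∠LQW = QL·QW / (|QL||QW|), giving 12.92°.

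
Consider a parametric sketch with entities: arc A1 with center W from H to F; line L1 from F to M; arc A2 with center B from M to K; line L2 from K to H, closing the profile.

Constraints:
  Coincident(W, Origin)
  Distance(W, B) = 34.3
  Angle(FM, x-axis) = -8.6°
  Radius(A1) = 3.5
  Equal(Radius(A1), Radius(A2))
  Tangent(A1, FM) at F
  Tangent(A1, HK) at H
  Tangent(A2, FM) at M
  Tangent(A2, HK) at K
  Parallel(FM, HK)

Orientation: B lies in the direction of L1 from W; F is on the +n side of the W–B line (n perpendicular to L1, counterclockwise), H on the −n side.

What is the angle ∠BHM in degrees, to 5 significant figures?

5.7083°

The slot axis is L1's direction at -8.6°, so u = (cos -8.6°, sin -8.6°) = (0.98876, -0.14954) and n = (−sin -8.6°, cos -8.6°) = (0.14954, 0.98876). W is at the origin and B lies 34.3 along u from W, so B = 34.3·u = (33.914, -5.1291). Tangency of A1 to both parallel lines with radius 3.5 puts F and H at W ± 3.5·n: F = (0.52337, 3.4606), H = (-0.52337, -3.4606). Equal radii place M and K the same way about B: M = B + 3.5·n = (34.438, -1.6684), K = B − 3.5·n = (33.391, -8.5897). Then cos ∠BHM = HB·HM / (|HB||HM|), giving 5.7083°.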